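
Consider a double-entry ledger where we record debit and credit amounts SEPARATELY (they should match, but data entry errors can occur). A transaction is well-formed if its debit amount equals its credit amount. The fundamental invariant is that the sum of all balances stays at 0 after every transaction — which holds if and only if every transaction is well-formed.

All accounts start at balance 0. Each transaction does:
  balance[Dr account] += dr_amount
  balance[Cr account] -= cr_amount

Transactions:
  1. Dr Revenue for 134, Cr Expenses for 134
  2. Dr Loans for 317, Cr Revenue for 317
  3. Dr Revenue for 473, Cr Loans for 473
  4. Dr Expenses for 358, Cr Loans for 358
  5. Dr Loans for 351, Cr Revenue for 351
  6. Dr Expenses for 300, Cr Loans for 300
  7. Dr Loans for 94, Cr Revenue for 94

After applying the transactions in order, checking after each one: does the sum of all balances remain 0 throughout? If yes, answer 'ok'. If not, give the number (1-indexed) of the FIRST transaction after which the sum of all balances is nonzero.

Answer: ok

Derivation:
After txn 1: dr=134 cr=134 sum_balances=0
After txn 2: dr=317 cr=317 sum_balances=0
After txn 3: dr=473 cr=473 sum_balances=0
After txn 4: dr=358 cr=358 sum_balances=0
After txn 5: dr=351 cr=351 sum_balances=0
After txn 6: dr=300 cr=300 sum_balances=0
After txn 7: dr=94 cr=94 sum_balances=0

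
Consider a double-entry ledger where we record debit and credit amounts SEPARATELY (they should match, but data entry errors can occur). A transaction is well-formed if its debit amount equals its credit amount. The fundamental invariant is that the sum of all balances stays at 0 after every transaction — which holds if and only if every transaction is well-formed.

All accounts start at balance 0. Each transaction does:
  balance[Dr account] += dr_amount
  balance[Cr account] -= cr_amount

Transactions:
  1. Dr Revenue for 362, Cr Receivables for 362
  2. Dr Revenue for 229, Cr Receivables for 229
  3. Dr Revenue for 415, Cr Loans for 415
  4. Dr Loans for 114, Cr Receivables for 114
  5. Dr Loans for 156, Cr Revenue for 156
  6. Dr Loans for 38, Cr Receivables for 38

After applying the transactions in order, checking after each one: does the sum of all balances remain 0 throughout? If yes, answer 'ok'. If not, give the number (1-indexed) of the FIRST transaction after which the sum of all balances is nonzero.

After txn 1: dr=362 cr=362 sum_balances=0
After txn 2: dr=229 cr=229 sum_balances=0
After txn 3: dr=415 cr=415 sum_balances=0
After txn 4: dr=114 cr=114 sum_balances=0
After txn 5: dr=156 cr=156 sum_balances=0
After txn 6: dr=38 cr=38 sum_balances=0

Answer: ok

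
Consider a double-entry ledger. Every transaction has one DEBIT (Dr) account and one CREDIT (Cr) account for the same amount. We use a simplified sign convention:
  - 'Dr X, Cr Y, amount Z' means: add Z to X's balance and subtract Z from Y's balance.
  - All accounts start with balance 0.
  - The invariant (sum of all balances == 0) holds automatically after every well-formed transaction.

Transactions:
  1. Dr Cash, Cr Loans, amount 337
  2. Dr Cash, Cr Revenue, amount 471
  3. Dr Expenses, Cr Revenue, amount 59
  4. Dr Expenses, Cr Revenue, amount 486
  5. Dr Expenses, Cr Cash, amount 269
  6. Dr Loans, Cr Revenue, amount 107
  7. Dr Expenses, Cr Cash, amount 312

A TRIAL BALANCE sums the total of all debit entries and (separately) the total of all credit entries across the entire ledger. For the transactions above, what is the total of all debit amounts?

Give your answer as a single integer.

Answer: 2041

Derivation:
Txn 1: debit+=337
Txn 2: debit+=471
Txn 3: debit+=59
Txn 4: debit+=486
Txn 5: debit+=269
Txn 6: debit+=107
Txn 7: debit+=312
Total debits = 2041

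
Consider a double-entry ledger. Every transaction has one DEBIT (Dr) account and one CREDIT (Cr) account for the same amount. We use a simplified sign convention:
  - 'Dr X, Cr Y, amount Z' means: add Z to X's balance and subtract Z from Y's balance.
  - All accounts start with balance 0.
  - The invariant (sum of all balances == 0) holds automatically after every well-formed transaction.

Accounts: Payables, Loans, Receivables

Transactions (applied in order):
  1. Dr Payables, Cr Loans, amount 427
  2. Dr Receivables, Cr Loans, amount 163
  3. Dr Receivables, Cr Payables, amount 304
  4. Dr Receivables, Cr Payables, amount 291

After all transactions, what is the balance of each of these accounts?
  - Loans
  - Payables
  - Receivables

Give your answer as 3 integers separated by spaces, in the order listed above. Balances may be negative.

Answer: -590 -168 758

Derivation:
After txn 1 (Dr Payables, Cr Loans, amount 427): Loans=-427 Payables=427
After txn 2 (Dr Receivables, Cr Loans, amount 163): Loans=-590 Payables=427 Receivables=163
After txn 3 (Dr Receivables, Cr Payables, amount 304): Loans=-590 Payables=123 Receivables=467
After txn 4 (Dr Receivables, Cr Payables, amount 291): Loans=-590 Payables=-168 Receivables=758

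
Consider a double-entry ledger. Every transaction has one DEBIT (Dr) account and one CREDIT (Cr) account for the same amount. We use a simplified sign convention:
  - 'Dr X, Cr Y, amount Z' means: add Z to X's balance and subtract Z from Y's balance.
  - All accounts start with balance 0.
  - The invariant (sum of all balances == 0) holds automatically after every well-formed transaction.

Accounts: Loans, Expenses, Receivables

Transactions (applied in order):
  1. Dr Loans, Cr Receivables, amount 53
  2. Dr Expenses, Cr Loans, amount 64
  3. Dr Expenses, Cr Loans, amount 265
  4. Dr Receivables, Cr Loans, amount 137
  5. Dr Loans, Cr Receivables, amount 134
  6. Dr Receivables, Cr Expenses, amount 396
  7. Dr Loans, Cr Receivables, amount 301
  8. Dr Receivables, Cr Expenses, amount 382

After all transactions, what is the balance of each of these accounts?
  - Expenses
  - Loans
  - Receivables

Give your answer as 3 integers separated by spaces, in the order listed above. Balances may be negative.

Answer: -449 22 427

Derivation:
After txn 1 (Dr Loans, Cr Receivables, amount 53): Loans=53 Receivables=-53
After txn 2 (Dr Expenses, Cr Loans, amount 64): Expenses=64 Loans=-11 Receivables=-53
After txn 3 (Dr Expenses, Cr Loans, amount 265): Expenses=329 Loans=-276 Receivables=-53
After txn 4 (Dr Receivables, Cr Loans, amount 137): Expenses=329 Loans=-413 Receivables=84
After txn 5 (Dr Loans, Cr Receivables, amount 134): Expenses=329 Loans=-279 Receivables=-50
After txn 6 (Dr Receivables, Cr Expenses, amount 396): Expenses=-67 Loans=-279 Receivables=346
After txn 7 (Dr Loans, Cr Receivables, amount 301): Expenses=-67 Loans=22 Receivables=45
After txn 8 (Dr Receivables, Cr Expenses, amount 382): Expenses=-449 Loans=22 Receivables=427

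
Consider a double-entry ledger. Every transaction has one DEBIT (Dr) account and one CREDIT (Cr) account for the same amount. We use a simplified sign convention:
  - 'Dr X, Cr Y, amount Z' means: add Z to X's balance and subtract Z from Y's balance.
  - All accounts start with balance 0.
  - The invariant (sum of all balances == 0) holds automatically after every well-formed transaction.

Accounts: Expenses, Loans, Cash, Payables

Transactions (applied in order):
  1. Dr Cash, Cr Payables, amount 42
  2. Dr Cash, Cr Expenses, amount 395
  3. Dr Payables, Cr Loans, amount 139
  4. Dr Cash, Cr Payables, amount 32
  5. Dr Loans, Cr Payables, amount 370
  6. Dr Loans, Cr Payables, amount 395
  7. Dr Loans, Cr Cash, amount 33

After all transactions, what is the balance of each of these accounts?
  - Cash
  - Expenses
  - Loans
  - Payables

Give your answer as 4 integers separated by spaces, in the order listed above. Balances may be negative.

Answer: 436 -395 659 -700

Derivation:
After txn 1 (Dr Cash, Cr Payables, amount 42): Cash=42 Payables=-42
After txn 2 (Dr Cash, Cr Expenses, amount 395): Cash=437 Expenses=-395 Payables=-42
After txn 3 (Dr Payables, Cr Loans, amount 139): Cash=437 Expenses=-395 Loans=-139 Payables=97
After txn 4 (Dr Cash, Cr Payables, amount 32): Cash=469 Expenses=-395 Loans=-139 Payables=65
After txn 5 (Dr Loans, Cr Payables, amount 370): Cash=469 Expenses=-395 Loans=231 Payables=-305
After txn 6 (Dr Loans, Cr Payables, amount 395): Cash=469 Expenses=-395 Loans=626 Payables=-700
After txn 7 (Dr Loans, Cr Cash, amount 33): Cash=436 Expenses=-395 Loans=659 Payables=-700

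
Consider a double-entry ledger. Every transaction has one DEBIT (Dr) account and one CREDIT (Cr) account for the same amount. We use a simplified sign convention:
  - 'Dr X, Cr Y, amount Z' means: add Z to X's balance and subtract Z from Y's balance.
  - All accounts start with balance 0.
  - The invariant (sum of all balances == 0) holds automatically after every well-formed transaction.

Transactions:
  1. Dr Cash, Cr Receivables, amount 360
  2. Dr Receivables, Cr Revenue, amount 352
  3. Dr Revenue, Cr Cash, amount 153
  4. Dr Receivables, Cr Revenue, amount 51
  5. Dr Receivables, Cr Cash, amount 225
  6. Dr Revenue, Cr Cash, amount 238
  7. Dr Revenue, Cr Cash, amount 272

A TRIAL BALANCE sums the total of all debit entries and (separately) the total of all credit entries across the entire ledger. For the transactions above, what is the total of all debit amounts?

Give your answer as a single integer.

Answer: 1651

Derivation:
Txn 1: debit+=360
Txn 2: debit+=352
Txn 3: debit+=153
Txn 4: debit+=51
Txn 5: debit+=225
Txn 6: debit+=238
Txn 7: debit+=272
Total debits = 1651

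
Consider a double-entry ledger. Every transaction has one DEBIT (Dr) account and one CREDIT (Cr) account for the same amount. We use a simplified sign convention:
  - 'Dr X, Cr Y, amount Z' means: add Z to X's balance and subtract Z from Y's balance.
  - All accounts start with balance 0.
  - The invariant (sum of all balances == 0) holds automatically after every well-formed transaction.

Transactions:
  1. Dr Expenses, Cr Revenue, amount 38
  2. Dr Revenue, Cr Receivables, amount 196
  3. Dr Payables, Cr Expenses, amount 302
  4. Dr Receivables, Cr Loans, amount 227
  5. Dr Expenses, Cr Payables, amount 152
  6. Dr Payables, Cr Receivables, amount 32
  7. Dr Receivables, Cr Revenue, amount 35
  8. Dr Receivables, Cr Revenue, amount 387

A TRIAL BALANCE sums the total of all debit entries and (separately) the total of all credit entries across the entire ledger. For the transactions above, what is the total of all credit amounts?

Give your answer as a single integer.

Txn 1: credit+=38
Txn 2: credit+=196
Txn 3: credit+=302
Txn 4: credit+=227
Txn 5: credit+=152
Txn 6: credit+=32
Txn 7: credit+=35
Txn 8: credit+=387
Total credits = 1369

Answer: 1369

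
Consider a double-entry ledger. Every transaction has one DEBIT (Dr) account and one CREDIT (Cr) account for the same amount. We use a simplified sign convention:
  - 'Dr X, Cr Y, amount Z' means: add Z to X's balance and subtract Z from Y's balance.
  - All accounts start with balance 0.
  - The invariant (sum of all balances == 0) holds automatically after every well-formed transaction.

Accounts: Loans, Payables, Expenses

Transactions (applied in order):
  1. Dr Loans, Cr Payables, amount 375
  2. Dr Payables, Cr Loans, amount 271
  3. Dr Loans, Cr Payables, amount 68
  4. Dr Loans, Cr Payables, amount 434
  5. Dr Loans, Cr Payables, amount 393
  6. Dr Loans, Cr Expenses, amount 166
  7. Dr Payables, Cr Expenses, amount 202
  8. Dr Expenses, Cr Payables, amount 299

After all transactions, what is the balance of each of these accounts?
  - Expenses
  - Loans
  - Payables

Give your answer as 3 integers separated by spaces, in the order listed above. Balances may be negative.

Answer: -69 1165 -1096

Derivation:
After txn 1 (Dr Loans, Cr Payables, amount 375): Loans=375 Payables=-375
After txn 2 (Dr Payables, Cr Loans, amount 271): Loans=104 Payables=-104
After txn 3 (Dr Loans, Cr Payables, amount 68): Loans=172 Payables=-172
After txn 4 (Dr Loans, Cr Payables, amount 434): Loans=606 Payables=-606
After txn 5 (Dr Loans, Cr Payables, amount 393): Loans=999 Payables=-999
After txn 6 (Dr Loans, Cr Expenses, amount 166): Expenses=-166 Loans=1165 Payables=-999
After txn 7 (Dr Payables, Cr Expenses, amount 202): Expenses=-368 Loans=1165 Payables=-797
After txn 8 (Dr Expenses, Cr Payables, amount 299): Expenses=-69 Loans=1165 Payables=-1096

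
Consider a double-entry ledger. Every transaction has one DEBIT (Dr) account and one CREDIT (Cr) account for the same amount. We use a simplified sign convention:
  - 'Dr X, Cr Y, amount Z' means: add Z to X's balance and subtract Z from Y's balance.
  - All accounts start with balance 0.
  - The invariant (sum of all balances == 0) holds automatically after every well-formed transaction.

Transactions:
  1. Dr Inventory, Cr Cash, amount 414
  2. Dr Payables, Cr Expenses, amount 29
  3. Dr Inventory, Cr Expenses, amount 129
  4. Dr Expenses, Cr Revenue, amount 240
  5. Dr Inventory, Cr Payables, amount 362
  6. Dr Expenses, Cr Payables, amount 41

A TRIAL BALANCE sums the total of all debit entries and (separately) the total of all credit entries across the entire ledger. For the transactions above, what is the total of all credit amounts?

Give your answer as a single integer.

Txn 1: credit+=414
Txn 2: credit+=29
Txn 3: credit+=129
Txn 4: credit+=240
Txn 5: credit+=362
Txn 6: credit+=41
Total credits = 1215

Answer: 1215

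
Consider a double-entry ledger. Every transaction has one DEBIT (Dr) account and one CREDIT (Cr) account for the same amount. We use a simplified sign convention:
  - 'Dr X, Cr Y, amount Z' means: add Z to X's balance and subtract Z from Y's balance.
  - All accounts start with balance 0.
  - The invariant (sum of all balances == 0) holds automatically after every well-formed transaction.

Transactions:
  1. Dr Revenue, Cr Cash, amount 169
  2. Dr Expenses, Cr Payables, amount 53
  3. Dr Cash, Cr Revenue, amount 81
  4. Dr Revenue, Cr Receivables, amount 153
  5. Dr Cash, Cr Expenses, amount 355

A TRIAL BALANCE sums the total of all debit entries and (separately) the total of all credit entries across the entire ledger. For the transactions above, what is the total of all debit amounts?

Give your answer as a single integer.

Txn 1: debit+=169
Txn 2: debit+=53
Txn 3: debit+=81
Txn 4: debit+=153
Txn 5: debit+=355
Total debits = 811

Answer: 811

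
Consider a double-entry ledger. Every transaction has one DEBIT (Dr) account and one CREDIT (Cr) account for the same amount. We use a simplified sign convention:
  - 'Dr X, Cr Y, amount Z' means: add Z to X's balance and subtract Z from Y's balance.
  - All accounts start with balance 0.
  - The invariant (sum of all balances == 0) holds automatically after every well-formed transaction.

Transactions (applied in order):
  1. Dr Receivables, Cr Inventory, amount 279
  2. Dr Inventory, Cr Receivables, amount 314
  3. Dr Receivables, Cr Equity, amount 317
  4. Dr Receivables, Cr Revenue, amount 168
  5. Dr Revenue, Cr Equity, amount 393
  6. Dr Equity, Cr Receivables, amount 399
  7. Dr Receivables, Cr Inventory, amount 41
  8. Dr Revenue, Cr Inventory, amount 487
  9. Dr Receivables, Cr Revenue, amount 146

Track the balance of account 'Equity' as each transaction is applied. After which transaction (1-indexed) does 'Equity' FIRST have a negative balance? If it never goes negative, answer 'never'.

After txn 1: Equity=0
After txn 2: Equity=0
After txn 3: Equity=-317

Answer: 3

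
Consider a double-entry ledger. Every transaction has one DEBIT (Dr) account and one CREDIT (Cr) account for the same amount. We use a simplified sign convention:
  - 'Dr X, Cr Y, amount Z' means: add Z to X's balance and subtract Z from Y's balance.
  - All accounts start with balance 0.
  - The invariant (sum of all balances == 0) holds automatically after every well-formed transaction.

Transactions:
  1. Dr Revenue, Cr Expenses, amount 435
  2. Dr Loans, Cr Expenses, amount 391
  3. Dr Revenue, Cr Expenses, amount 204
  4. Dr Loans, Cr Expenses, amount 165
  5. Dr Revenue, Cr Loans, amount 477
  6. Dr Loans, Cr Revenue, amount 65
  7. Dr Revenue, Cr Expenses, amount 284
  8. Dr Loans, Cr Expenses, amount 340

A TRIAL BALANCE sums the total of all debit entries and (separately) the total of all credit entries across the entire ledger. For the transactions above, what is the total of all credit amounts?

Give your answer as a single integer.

Answer: 2361

Derivation:
Txn 1: credit+=435
Txn 2: credit+=391
Txn 3: credit+=204
Txn 4: credit+=165
Txn 5: credit+=477
Txn 6: credit+=65
Txn 7: credit+=284
Txn 8: credit+=340
Total credits = 2361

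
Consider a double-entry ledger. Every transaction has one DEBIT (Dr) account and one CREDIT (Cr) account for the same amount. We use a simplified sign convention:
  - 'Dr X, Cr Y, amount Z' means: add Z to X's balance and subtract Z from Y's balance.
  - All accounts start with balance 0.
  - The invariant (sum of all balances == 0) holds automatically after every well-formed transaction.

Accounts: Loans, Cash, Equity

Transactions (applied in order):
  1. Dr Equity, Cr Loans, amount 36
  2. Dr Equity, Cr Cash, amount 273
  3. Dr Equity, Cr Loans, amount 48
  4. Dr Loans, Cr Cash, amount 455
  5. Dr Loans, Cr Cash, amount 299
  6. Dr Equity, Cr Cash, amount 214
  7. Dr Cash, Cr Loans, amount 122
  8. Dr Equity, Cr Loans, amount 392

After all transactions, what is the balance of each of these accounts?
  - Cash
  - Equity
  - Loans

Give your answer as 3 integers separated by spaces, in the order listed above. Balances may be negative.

After txn 1 (Dr Equity, Cr Loans, amount 36): Equity=36 Loans=-36
After txn 2 (Dr Equity, Cr Cash, amount 273): Cash=-273 Equity=309 Loans=-36
After txn 3 (Dr Equity, Cr Loans, amount 48): Cash=-273 Equity=357 Loans=-84
After txn 4 (Dr Loans, Cr Cash, amount 455): Cash=-728 Equity=357 Loans=371
After txn 5 (Dr Loans, Cr Cash, amount 299): Cash=-1027 Equity=357 Loans=670
After txn 6 (Dr Equity, Cr Cash, amount 214): Cash=-1241 Equity=571 Loans=670
After txn 7 (Dr Cash, Cr Loans, amount 122): Cash=-1119 Equity=571 Loans=548
After txn 8 (Dr Equity, Cr Loans, amount 392): Cash=-1119 Equity=963 Loans=156

Answer: -1119 963 156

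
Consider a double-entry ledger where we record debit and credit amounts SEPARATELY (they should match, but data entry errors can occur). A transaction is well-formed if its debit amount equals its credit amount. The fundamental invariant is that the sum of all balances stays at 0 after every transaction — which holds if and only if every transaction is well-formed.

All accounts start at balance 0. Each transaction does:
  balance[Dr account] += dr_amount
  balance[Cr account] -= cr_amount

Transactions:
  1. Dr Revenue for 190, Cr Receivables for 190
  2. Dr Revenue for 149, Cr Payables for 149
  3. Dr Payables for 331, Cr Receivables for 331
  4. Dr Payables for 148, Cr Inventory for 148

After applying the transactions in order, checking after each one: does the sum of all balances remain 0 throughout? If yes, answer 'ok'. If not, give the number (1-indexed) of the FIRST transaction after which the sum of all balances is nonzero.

Answer: ok

Derivation:
After txn 1: dr=190 cr=190 sum_balances=0
After txn 2: dr=149 cr=149 sum_balances=0
After txn 3: dr=331 cr=331 sum_balances=0
After txn 4: dr=148 cr=148 sum_balances=0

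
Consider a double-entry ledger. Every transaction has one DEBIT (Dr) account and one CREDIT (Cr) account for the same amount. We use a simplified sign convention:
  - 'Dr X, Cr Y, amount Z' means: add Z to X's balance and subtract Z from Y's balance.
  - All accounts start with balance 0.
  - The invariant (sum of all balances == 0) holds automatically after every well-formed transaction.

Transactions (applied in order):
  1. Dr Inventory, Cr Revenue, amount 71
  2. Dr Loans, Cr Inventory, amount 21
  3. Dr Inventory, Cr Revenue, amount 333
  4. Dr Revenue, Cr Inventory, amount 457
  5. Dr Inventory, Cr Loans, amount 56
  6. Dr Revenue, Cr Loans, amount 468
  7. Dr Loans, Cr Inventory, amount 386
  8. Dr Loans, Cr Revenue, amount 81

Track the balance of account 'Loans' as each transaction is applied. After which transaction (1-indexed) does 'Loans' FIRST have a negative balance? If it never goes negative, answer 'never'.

After txn 1: Loans=0
After txn 2: Loans=21
After txn 3: Loans=21
After txn 4: Loans=21
After txn 5: Loans=-35

Answer: 5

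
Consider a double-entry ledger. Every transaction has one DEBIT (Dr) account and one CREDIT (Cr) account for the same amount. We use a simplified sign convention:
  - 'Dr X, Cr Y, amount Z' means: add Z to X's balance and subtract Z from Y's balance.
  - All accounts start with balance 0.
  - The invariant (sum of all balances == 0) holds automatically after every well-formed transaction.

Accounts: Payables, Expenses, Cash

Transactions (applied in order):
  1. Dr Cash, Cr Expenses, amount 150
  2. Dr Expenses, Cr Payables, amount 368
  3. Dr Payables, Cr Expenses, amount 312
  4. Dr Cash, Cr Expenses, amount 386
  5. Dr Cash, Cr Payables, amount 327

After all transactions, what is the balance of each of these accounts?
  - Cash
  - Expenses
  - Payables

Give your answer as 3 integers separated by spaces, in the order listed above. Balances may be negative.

After txn 1 (Dr Cash, Cr Expenses, amount 150): Cash=150 Expenses=-150
After txn 2 (Dr Expenses, Cr Payables, amount 368): Cash=150 Expenses=218 Payables=-368
After txn 3 (Dr Payables, Cr Expenses, amount 312): Cash=150 Expenses=-94 Payables=-56
After txn 4 (Dr Cash, Cr Expenses, amount 386): Cash=536 Expenses=-480 Payables=-56
After txn 5 (Dr Cash, Cr Payables, amount 327): Cash=863 Expenses=-480 Payables=-383

Answer: 863 -480 -383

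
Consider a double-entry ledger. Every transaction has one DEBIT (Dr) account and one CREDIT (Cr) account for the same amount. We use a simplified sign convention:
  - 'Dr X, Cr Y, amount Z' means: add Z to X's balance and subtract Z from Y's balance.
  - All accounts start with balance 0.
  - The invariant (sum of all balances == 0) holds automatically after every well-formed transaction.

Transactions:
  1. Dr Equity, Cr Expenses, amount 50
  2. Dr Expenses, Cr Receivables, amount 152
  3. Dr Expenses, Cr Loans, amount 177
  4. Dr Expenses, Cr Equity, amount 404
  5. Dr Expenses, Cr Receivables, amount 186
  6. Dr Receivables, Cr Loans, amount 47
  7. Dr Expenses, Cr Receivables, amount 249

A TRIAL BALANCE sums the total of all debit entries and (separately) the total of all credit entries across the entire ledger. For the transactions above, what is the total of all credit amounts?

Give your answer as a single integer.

Txn 1: credit+=50
Txn 2: credit+=152
Txn 3: credit+=177
Txn 4: credit+=404
Txn 5: credit+=186
Txn 6: credit+=47
Txn 7: credit+=249
Total credits = 1265

Answer: 1265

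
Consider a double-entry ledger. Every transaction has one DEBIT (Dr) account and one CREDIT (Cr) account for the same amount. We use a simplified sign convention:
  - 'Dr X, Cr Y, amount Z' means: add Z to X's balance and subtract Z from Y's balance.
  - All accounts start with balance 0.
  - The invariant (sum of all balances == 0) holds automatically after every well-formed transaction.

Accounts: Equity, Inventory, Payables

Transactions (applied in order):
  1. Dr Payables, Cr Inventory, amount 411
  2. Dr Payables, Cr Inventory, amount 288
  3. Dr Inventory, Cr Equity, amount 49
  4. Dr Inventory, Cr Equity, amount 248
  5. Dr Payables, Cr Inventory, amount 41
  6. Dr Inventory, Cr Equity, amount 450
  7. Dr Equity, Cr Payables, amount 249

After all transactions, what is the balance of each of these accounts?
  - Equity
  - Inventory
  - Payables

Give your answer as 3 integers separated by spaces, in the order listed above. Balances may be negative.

After txn 1 (Dr Payables, Cr Inventory, amount 411): Inventory=-411 Payables=411
After txn 2 (Dr Payables, Cr Inventory, amount 288): Inventory=-699 Payables=699
After txn 3 (Dr Inventory, Cr Equity, amount 49): Equity=-49 Inventory=-650 Payables=699
After txn 4 (Dr Inventory, Cr Equity, amount 248): Equity=-297 Inventory=-402 Payables=699
After txn 5 (Dr Payables, Cr Inventory, amount 41): Equity=-297 Inventory=-443 Payables=740
After txn 6 (Dr Inventory, Cr Equity, amount 450): Equity=-747 Inventory=7 Payables=740
After txn 7 (Dr Equity, Cr Payables, amount 249): Equity=-498 Inventory=7 Payables=491

Answer: -498 7 491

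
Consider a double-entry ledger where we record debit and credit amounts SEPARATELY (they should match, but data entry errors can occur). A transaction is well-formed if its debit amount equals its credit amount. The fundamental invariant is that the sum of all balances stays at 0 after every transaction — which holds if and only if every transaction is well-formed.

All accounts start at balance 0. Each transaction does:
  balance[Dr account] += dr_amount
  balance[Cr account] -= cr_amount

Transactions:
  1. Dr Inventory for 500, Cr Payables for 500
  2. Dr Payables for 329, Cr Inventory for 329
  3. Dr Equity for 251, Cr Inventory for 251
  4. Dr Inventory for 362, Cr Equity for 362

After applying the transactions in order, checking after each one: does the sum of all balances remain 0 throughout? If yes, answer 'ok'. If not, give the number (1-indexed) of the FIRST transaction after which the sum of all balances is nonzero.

After txn 1: dr=500 cr=500 sum_balances=0
After txn 2: dr=329 cr=329 sum_balances=0
After txn 3: dr=251 cr=251 sum_balances=0
After txn 4: dr=362 cr=362 sum_balances=0

Answer: ok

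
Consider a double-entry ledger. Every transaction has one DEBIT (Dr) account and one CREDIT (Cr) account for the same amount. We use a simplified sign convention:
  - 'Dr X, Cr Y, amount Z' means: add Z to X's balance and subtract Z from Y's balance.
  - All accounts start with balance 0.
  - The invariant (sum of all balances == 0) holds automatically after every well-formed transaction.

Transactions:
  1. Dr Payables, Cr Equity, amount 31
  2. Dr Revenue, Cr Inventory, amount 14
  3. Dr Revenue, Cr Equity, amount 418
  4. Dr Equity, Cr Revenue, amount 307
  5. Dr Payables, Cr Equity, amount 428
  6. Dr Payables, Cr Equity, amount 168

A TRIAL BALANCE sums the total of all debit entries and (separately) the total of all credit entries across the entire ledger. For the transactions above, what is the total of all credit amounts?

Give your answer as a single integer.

Txn 1: credit+=31
Txn 2: credit+=14
Txn 3: credit+=418
Txn 4: credit+=307
Txn 5: credit+=428
Txn 6: credit+=168
Total credits = 1366

Answer: 1366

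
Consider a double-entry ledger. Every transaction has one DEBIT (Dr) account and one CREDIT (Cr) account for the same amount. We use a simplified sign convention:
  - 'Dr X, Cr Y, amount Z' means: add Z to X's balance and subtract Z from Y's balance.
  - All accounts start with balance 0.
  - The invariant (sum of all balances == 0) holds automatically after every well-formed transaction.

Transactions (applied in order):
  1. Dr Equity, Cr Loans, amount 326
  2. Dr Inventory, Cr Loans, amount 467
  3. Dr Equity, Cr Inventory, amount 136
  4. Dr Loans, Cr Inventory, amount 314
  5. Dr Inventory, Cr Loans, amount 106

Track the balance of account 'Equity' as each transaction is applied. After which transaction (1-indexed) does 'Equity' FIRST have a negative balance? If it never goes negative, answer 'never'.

After txn 1: Equity=326
After txn 2: Equity=326
After txn 3: Equity=462
After txn 4: Equity=462
After txn 5: Equity=462

Answer: never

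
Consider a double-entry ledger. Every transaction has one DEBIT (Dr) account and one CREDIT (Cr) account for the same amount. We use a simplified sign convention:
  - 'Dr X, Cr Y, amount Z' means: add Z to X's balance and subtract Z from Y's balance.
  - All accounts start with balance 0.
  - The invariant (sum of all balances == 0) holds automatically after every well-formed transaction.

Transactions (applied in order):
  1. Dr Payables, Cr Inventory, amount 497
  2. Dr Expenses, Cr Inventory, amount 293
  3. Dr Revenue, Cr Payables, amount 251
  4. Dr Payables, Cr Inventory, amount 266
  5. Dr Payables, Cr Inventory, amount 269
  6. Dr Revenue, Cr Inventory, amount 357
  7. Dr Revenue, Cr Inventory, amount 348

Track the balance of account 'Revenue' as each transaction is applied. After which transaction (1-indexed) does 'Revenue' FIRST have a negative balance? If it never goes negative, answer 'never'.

Answer: never

Derivation:
After txn 1: Revenue=0
After txn 2: Revenue=0
After txn 3: Revenue=251
After txn 4: Revenue=251
After txn 5: Revenue=251
After txn 6: Revenue=608
After txn 7: Revenue=956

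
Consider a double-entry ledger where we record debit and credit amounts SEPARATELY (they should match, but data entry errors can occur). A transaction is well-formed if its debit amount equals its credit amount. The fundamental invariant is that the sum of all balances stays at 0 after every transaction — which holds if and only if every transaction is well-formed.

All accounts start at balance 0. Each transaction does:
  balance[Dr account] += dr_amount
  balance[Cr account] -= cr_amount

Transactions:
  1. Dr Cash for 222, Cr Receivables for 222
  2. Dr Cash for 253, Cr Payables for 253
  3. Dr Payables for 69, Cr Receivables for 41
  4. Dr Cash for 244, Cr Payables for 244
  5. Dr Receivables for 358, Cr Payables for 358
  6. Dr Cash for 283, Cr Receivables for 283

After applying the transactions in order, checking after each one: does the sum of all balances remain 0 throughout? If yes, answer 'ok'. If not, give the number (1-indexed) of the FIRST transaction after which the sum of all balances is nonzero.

Answer: 3

Derivation:
After txn 1: dr=222 cr=222 sum_balances=0
After txn 2: dr=253 cr=253 sum_balances=0
After txn 3: dr=69 cr=41 sum_balances=28
After txn 4: dr=244 cr=244 sum_balances=28
After txn 5: dr=358 cr=358 sum_balances=28
After txn 6: dr=283 cr=283 sum_balances=28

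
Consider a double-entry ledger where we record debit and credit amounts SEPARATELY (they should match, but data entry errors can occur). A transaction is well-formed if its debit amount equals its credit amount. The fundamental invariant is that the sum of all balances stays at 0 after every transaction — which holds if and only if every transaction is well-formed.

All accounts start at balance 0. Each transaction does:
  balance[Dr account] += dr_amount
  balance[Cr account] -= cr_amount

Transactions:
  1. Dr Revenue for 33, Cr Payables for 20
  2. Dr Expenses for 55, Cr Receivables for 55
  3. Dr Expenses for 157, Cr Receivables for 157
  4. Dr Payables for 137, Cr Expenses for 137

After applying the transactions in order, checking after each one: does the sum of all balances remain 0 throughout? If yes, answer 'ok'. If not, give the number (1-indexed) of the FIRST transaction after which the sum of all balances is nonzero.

Answer: 1

Derivation:
After txn 1: dr=33 cr=20 sum_balances=13
After txn 2: dr=55 cr=55 sum_balances=13
After txn 3: dr=157 cr=157 sum_balances=13
After txn 4: dr=137 cr=137 sum_balances=13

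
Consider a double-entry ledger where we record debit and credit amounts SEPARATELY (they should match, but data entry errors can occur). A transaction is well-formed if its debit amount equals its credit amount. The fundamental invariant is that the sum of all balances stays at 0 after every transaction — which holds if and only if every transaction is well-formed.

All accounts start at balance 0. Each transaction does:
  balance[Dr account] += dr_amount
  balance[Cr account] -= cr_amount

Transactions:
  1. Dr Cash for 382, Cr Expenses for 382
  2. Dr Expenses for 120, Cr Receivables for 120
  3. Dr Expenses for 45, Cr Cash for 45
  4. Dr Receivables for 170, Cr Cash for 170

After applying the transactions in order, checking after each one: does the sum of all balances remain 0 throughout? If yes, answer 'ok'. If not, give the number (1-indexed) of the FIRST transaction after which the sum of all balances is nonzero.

Answer: ok

Derivation:
After txn 1: dr=382 cr=382 sum_balances=0
After txn 2: dr=120 cr=120 sum_balances=0
After txn 3: dr=45 cr=45 sum_balances=0
After txn 4: dr=170 cr=170 sum_balances=0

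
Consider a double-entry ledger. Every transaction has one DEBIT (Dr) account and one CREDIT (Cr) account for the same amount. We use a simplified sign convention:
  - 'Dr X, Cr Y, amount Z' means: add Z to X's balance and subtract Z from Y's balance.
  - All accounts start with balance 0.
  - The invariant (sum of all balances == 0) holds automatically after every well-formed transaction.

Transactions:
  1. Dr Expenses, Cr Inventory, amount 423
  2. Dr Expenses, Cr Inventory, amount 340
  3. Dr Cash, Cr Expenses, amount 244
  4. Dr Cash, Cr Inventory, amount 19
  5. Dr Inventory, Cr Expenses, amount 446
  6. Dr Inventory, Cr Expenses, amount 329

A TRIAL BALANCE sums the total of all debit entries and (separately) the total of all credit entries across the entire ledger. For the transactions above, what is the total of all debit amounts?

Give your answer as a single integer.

Answer: 1801

Derivation:
Txn 1: debit+=423
Txn 2: debit+=340
Txn 3: debit+=244
Txn 4: debit+=19
Txn 5: debit+=446
Txn 6: debit+=329
Total debits = 1801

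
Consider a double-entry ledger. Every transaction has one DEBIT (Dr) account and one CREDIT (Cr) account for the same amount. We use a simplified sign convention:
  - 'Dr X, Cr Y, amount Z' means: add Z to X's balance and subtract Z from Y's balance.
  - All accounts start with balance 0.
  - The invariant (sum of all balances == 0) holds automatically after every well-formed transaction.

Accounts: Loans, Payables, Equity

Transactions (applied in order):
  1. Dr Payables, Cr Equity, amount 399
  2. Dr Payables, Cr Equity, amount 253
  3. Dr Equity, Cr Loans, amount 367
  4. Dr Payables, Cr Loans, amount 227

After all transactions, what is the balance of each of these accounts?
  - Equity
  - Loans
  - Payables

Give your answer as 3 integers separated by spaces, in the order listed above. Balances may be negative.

After txn 1 (Dr Payables, Cr Equity, amount 399): Equity=-399 Payables=399
After txn 2 (Dr Payables, Cr Equity, amount 253): Equity=-652 Payables=652
After txn 3 (Dr Equity, Cr Loans, amount 367): Equity=-285 Loans=-367 Payables=652
After txn 4 (Dr Payables, Cr Loans, amount 227): Equity=-285 Loans=-594 Payables=879

Answer: -285 -594 879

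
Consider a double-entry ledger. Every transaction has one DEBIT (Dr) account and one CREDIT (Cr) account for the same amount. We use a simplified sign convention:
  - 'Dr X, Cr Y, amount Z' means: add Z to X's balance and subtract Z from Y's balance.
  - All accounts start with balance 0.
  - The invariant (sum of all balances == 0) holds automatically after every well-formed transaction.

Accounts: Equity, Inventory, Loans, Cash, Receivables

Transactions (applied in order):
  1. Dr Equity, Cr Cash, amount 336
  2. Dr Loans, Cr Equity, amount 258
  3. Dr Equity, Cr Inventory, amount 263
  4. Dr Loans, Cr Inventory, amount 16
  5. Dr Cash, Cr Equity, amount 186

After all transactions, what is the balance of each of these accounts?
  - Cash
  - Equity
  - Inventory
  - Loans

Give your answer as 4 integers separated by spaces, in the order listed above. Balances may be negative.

Answer: -150 155 -279 274

Derivation:
After txn 1 (Dr Equity, Cr Cash, amount 336): Cash=-336 Equity=336
After txn 2 (Dr Loans, Cr Equity, amount 258): Cash=-336 Equity=78 Loans=258
After txn 3 (Dr Equity, Cr Inventory, amount 263): Cash=-336 Equity=341 Inventory=-263 Loans=258
After txn 4 (Dr Loans, Cr Inventory, amount 16): Cash=-336 Equity=341 Inventory=-279 Loans=274
After txn 5 (Dr Cash, Cr Equity, amount 186): Cash=-150 Equity=155 Inventory=-279 Loans=274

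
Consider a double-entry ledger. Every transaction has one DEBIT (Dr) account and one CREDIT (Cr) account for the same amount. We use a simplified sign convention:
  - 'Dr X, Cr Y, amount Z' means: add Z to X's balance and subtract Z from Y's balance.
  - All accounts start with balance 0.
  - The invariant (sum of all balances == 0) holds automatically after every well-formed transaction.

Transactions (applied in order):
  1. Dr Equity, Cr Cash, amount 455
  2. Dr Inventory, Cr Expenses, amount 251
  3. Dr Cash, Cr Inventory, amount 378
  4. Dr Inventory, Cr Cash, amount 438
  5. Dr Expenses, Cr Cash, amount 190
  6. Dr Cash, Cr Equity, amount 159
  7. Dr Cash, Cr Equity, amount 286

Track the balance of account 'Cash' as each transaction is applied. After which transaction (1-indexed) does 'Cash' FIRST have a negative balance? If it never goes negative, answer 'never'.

After txn 1: Cash=-455

Answer: 1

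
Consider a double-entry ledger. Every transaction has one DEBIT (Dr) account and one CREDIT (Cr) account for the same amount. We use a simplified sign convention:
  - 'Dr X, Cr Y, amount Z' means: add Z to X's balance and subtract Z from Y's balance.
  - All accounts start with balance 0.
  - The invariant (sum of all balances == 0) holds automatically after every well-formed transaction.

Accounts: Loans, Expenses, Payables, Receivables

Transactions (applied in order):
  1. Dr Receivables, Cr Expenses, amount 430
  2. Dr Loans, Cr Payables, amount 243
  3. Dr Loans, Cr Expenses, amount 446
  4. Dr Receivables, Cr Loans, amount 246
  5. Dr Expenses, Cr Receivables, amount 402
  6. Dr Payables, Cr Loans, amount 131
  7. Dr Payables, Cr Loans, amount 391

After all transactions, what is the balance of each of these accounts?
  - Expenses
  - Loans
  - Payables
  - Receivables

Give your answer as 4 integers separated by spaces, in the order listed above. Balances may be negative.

Answer: -474 -79 279 274

Derivation:
After txn 1 (Dr Receivables, Cr Expenses, amount 430): Expenses=-430 Receivables=430
After txn 2 (Dr Loans, Cr Payables, amount 243): Expenses=-430 Loans=243 Payables=-243 Receivables=430
After txn 3 (Dr Loans, Cr Expenses, amount 446): Expenses=-876 Loans=689 Payables=-243 Receivables=430
After txn 4 (Dr Receivables, Cr Loans, amount 246): Expenses=-876 Loans=443 Payables=-243 Receivables=676
After txn 5 (Dr Expenses, Cr Receivables, amount 402): Expenses=-474 Loans=443 Payables=-243 Receivables=274
After txn 6 (Dr Payables, Cr Loans, amount 131): Expenses=-474 Loans=312 Payables=-112 Receivables=274
After txn 7 (Dr Payables, Cr Loans, amount 391): Expenses=-474 Loans=-79 Payables=279 Receivables=274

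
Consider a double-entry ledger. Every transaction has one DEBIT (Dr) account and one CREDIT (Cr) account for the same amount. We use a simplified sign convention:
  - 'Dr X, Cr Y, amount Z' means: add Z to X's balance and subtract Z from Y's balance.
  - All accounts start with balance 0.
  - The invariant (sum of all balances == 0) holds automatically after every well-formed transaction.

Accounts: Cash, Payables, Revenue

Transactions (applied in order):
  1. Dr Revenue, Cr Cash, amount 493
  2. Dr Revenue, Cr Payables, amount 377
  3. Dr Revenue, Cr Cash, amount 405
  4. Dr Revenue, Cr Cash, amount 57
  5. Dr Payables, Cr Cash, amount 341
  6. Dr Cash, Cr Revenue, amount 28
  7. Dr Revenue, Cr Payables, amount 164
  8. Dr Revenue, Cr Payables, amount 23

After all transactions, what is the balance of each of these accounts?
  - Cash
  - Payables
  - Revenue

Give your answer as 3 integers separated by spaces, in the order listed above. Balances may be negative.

Answer: -1268 -223 1491

Derivation:
After txn 1 (Dr Revenue, Cr Cash, amount 493): Cash=-493 Revenue=493
After txn 2 (Dr Revenue, Cr Payables, amount 377): Cash=-493 Payables=-377 Revenue=870
After txn 3 (Dr Revenue, Cr Cash, amount 405): Cash=-898 Payables=-377 Revenue=1275
After txn 4 (Dr Revenue, Cr Cash, amount 57): Cash=-955 Payables=-377 Revenue=1332
After txn 5 (Dr Payables, Cr Cash, amount 341): Cash=-1296 Payables=-36 Revenue=1332
After txn 6 (Dr Cash, Cr Revenue, amount 28): Cash=-1268 Payables=-36 Revenue=1304
After txn 7 (Dr Revenue, Cr Payables, amount 164): Cash=-1268 Payables=-200 Revenue=1468
After txn 8 (Dr Revenue, Cr Payables, amount 23): Cash=-1268 Payables=-223 Revenue=1491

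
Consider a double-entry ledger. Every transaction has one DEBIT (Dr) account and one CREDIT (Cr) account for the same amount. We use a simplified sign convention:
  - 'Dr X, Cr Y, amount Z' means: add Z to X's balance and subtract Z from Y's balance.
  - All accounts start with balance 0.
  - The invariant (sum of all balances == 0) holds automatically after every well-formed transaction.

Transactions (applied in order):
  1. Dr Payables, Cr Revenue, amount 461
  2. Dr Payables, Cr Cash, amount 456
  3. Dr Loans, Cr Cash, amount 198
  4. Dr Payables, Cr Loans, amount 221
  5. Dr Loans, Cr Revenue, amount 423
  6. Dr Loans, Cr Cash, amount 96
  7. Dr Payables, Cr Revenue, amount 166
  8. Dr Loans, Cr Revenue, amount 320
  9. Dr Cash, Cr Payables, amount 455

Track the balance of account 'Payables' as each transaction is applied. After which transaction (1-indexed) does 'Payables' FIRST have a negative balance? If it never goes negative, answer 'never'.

After txn 1: Payables=461
After txn 2: Payables=917
After txn 3: Payables=917
After txn 4: Payables=1138
After txn 5: Payables=1138
After txn 6: Payables=1138
After txn 7: Payables=1304
After txn 8: Payables=1304
After txn 9: Payables=849

Answer: never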